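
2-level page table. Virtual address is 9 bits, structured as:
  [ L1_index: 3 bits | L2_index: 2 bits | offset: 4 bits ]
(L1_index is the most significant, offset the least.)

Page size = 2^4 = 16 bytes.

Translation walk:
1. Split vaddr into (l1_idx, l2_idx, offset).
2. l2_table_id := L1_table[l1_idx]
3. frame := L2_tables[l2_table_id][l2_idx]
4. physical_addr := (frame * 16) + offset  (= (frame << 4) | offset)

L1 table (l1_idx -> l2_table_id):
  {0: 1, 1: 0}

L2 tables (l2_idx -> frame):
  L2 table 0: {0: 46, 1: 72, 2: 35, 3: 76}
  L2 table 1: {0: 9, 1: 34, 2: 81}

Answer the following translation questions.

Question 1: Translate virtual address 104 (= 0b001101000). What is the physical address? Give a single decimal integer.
Answer: 568

Derivation:
vaddr = 104 = 0b001101000
Split: l1_idx=1, l2_idx=2, offset=8
L1[1] = 0
L2[0][2] = 35
paddr = 35 * 16 + 8 = 568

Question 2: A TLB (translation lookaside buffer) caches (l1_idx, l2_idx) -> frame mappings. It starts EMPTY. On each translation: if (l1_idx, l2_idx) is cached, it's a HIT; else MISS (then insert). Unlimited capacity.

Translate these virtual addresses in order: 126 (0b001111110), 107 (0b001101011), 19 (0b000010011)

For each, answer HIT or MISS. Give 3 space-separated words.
vaddr=126: (1,3) not in TLB -> MISS, insert
vaddr=107: (1,2) not in TLB -> MISS, insert
vaddr=19: (0,1) not in TLB -> MISS, insert

Answer: MISS MISS MISS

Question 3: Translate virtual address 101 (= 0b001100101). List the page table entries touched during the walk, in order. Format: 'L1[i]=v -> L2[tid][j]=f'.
Answer: L1[1]=0 -> L2[0][2]=35

Derivation:
vaddr = 101 = 0b001100101
Split: l1_idx=1, l2_idx=2, offset=5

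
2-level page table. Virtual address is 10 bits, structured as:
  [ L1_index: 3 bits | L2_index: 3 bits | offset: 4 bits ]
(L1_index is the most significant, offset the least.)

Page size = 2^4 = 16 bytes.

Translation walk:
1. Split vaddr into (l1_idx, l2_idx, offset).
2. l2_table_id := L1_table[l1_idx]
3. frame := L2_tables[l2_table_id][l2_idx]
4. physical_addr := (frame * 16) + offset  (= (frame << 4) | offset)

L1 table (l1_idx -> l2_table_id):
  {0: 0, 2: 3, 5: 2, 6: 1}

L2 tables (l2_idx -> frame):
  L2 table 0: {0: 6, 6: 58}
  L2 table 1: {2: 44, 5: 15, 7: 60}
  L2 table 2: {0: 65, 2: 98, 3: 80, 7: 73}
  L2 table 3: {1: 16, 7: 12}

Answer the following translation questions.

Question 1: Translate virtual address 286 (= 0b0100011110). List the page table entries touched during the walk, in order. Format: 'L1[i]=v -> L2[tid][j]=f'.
Answer: L1[2]=3 -> L2[3][1]=16

Derivation:
vaddr = 286 = 0b0100011110
Split: l1_idx=2, l2_idx=1, offset=14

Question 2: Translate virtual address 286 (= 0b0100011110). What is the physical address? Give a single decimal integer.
vaddr = 286 = 0b0100011110
Split: l1_idx=2, l2_idx=1, offset=14
L1[2] = 3
L2[3][1] = 16
paddr = 16 * 16 + 14 = 270

Answer: 270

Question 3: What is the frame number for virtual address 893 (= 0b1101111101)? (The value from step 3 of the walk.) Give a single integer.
vaddr = 893: l1_idx=6, l2_idx=7
L1[6] = 1; L2[1][7] = 60

Answer: 60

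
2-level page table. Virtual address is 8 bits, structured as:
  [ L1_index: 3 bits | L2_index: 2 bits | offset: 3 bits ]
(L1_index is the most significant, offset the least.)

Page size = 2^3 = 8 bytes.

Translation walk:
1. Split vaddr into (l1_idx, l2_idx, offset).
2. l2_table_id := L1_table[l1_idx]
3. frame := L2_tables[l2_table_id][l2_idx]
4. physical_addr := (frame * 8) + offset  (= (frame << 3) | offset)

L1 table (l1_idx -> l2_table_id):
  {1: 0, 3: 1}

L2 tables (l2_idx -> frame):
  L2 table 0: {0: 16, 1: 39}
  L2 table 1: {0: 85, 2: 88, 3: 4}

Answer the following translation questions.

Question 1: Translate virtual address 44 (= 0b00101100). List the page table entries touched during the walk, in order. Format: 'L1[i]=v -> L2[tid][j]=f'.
Answer: L1[1]=0 -> L2[0][1]=39

Derivation:
vaddr = 44 = 0b00101100
Split: l1_idx=1, l2_idx=1, offset=4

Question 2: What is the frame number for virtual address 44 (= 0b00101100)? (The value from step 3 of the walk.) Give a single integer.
vaddr = 44: l1_idx=1, l2_idx=1
L1[1] = 0; L2[0][1] = 39

Answer: 39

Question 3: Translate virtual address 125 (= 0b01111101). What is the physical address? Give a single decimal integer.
Answer: 37

Derivation:
vaddr = 125 = 0b01111101
Split: l1_idx=3, l2_idx=3, offset=5
L1[3] = 1
L2[1][3] = 4
paddr = 4 * 8 + 5 = 37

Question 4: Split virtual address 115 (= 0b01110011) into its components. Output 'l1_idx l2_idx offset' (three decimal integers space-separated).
Answer: 3 2 3

Derivation:
vaddr = 115 = 0b01110011
  top 3 bits -> l1_idx = 3
  next 2 bits -> l2_idx = 2
  bottom 3 bits -> offset = 3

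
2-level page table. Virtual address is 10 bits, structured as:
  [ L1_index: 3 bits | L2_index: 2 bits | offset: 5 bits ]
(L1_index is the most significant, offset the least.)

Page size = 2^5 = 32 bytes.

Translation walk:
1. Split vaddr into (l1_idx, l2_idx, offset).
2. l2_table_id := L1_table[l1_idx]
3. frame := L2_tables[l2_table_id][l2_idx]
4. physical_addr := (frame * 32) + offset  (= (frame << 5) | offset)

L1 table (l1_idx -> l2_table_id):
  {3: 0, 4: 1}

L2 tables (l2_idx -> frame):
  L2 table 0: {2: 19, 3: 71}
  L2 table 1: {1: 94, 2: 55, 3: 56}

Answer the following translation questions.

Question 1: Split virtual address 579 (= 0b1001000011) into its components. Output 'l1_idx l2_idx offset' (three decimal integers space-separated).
vaddr = 579 = 0b1001000011
  top 3 bits -> l1_idx = 4
  next 2 bits -> l2_idx = 2
  bottom 5 bits -> offset = 3

Answer: 4 2 3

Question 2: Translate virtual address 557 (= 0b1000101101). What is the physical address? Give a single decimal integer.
vaddr = 557 = 0b1000101101
Split: l1_idx=4, l2_idx=1, offset=13
L1[4] = 1
L2[1][1] = 94
paddr = 94 * 32 + 13 = 3021

Answer: 3021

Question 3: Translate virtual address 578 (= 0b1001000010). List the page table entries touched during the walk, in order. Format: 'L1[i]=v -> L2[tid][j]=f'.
Answer: L1[4]=1 -> L2[1][2]=55

Derivation:
vaddr = 578 = 0b1001000010
Split: l1_idx=4, l2_idx=2, offset=2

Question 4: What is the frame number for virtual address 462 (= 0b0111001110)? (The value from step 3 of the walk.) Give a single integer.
vaddr = 462: l1_idx=3, l2_idx=2
L1[3] = 0; L2[0][2] = 19

Answer: 19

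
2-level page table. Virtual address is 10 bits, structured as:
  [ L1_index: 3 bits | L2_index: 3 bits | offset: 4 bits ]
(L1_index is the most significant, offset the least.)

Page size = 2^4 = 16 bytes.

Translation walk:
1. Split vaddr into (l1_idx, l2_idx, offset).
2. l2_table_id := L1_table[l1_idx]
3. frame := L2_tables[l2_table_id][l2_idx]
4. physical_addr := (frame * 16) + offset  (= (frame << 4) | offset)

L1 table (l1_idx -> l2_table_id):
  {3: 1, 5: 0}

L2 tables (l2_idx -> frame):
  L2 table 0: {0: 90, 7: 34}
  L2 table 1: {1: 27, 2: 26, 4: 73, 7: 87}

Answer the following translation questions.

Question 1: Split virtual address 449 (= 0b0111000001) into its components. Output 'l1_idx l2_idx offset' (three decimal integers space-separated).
Answer: 3 4 1

Derivation:
vaddr = 449 = 0b0111000001
  top 3 bits -> l1_idx = 3
  next 3 bits -> l2_idx = 4
  bottom 4 bits -> offset = 1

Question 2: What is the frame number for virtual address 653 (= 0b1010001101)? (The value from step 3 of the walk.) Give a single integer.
vaddr = 653: l1_idx=5, l2_idx=0
L1[5] = 0; L2[0][0] = 90

Answer: 90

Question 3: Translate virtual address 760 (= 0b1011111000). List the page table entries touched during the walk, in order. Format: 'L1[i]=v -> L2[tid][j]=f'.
vaddr = 760 = 0b1011111000
Split: l1_idx=5, l2_idx=7, offset=8

Answer: L1[5]=0 -> L2[0][7]=34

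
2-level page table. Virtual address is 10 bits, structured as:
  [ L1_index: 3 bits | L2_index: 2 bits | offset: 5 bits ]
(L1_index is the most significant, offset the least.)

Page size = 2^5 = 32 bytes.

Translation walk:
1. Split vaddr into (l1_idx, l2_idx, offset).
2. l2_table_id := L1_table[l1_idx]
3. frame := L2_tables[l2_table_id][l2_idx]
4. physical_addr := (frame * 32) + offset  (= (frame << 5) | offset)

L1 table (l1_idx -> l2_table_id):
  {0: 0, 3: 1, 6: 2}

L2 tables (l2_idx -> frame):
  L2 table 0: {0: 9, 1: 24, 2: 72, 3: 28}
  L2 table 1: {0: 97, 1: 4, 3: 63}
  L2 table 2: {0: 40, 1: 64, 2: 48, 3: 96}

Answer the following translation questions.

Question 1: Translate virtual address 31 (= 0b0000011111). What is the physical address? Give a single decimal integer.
Answer: 319

Derivation:
vaddr = 31 = 0b0000011111
Split: l1_idx=0, l2_idx=0, offset=31
L1[0] = 0
L2[0][0] = 9
paddr = 9 * 32 + 31 = 319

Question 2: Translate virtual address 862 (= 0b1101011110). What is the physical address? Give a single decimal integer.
vaddr = 862 = 0b1101011110
Split: l1_idx=6, l2_idx=2, offset=30
L1[6] = 2
L2[2][2] = 48
paddr = 48 * 32 + 30 = 1566

Answer: 1566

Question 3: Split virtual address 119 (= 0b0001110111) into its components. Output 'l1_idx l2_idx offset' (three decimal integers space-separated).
vaddr = 119 = 0b0001110111
  top 3 bits -> l1_idx = 0
  next 2 bits -> l2_idx = 3
  bottom 5 bits -> offset = 23

Answer: 0 3 23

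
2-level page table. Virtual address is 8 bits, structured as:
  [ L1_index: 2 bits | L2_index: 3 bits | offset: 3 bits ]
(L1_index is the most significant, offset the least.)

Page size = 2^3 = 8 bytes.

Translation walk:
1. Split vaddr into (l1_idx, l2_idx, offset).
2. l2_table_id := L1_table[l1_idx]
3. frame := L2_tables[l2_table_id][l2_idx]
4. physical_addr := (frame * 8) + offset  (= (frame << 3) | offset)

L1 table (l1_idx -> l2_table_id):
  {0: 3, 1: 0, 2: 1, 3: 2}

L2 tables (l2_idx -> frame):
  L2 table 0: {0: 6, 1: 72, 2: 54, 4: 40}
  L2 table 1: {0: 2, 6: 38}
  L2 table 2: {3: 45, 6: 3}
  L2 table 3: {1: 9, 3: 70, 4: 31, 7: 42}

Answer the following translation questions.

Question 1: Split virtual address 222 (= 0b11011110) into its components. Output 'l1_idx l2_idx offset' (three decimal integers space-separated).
Answer: 3 3 6

Derivation:
vaddr = 222 = 0b11011110
  top 2 bits -> l1_idx = 3
  next 3 bits -> l2_idx = 3
  bottom 3 bits -> offset = 6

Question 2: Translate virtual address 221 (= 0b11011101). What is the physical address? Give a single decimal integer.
vaddr = 221 = 0b11011101
Split: l1_idx=3, l2_idx=3, offset=5
L1[3] = 2
L2[2][3] = 45
paddr = 45 * 8 + 5 = 365

Answer: 365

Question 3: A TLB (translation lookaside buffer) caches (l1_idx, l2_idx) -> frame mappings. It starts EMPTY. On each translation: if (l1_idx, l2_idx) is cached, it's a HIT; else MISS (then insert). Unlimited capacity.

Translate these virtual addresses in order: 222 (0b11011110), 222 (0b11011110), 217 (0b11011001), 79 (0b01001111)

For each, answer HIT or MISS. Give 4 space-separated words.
vaddr=222: (3,3) not in TLB -> MISS, insert
vaddr=222: (3,3) in TLB -> HIT
vaddr=217: (3,3) in TLB -> HIT
vaddr=79: (1,1) not in TLB -> MISS, insert

Answer: MISS HIT HIT MISS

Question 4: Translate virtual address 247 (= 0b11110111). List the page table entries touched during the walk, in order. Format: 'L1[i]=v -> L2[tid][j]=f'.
vaddr = 247 = 0b11110111
Split: l1_idx=3, l2_idx=6, offset=7

Answer: L1[3]=2 -> L2[2][6]=3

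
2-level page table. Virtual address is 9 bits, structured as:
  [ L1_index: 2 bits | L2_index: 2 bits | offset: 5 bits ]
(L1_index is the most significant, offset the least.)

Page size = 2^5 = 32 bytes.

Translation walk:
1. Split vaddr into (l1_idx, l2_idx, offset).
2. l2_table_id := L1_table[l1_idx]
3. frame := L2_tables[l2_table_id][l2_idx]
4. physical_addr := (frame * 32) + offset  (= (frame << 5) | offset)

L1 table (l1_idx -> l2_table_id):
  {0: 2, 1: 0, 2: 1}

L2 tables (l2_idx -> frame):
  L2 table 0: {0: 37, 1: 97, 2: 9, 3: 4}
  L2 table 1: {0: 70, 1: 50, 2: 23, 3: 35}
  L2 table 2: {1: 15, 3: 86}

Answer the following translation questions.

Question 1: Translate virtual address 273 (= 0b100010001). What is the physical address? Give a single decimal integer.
Answer: 2257

Derivation:
vaddr = 273 = 0b100010001
Split: l1_idx=2, l2_idx=0, offset=17
L1[2] = 1
L2[1][0] = 70
paddr = 70 * 32 + 17 = 2257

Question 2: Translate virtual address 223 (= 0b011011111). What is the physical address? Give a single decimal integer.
Answer: 319

Derivation:
vaddr = 223 = 0b011011111
Split: l1_idx=1, l2_idx=2, offset=31
L1[1] = 0
L2[0][2] = 9
paddr = 9 * 32 + 31 = 319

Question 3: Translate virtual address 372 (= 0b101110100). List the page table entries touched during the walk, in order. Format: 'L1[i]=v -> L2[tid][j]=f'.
Answer: L1[2]=1 -> L2[1][3]=35

Derivation:
vaddr = 372 = 0b101110100
Split: l1_idx=2, l2_idx=3, offset=20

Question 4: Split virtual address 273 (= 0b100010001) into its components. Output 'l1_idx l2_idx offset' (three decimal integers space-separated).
vaddr = 273 = 0b100010001
  top 2 bits -> l1_idx = 2
  next 2 bits -> l2_idx = 0
  bottom 5 bits -> offset = 17

Answer: 2 0 17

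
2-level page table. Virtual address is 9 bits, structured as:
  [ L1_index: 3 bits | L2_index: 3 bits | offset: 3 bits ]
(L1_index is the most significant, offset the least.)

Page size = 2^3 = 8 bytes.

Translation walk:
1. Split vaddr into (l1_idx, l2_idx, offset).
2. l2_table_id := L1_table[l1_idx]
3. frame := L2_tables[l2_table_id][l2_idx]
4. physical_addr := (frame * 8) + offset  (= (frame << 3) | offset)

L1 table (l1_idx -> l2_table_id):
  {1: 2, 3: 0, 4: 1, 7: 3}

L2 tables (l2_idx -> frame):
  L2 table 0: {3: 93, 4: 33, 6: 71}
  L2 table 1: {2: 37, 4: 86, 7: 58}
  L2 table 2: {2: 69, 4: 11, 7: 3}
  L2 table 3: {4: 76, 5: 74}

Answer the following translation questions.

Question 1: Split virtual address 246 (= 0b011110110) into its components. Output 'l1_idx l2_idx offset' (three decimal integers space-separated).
Answer: 3 6 6

Derivation:
vaddr = 246 = 0b011110110
  top 3 bits -> l1_idx = 3
  next 3 bits -> l2_idx = 6
  bottom 3 bits -> offset = 6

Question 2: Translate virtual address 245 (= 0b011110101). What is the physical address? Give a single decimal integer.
vaddr = 245 = 0b011110101
Split: l1_idx=3, l2_idx=6, offset=5
L1[3] = 0
L2[0][6] = 71
paddr = 71 * 8 + 5 = 573

Answer: 573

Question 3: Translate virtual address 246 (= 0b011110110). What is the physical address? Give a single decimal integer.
vaddr = 246 = 0b011110110
Split: l1_idx=3, l2_idx=6, offset=6
L1[3] = 0
L2[0][6] = 71
paddr = 71 * 8 + 6 = 574

Answer: 574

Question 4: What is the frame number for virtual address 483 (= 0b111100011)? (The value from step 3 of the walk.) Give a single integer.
vaddr = 483: l1_idx=7, l2_idx=4
L1[7] = 3; L2[3][4] = 76

Answer: 76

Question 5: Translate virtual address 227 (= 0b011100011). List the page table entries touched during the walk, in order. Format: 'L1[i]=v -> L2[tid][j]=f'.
Answer: L1[3]=0 -> L2[0][4]=33

Derivation:
vaddr = 227 = 0b011100011
Split: l1_idx=3, l2_idx=4, offset=3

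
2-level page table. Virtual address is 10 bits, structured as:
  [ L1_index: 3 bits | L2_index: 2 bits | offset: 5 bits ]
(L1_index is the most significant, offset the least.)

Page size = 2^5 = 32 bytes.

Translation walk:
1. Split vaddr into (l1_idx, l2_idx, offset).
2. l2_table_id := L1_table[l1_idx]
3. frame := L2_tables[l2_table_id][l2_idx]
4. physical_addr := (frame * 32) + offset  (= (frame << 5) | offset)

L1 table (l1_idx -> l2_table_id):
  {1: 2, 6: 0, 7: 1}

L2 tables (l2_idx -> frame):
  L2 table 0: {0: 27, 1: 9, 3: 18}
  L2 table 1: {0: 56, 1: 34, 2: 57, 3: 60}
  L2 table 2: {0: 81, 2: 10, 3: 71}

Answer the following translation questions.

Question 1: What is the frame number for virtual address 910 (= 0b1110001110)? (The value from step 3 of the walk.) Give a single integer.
Answer: 56

Derivation:
vaddr = 910: l1_idx=7, l2_idx=0
L1[7] = 1; L2[1][0] = 56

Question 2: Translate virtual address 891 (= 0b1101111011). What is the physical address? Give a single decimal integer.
Answer: 603

Derivation:
vaddr = 891 = 0b1101111011
Split: l1_idx=6, l2_idx=3, offset=27
L1[6] = 0
L2[0][3] = 18
paddr = 18 * 32 + 27 = 603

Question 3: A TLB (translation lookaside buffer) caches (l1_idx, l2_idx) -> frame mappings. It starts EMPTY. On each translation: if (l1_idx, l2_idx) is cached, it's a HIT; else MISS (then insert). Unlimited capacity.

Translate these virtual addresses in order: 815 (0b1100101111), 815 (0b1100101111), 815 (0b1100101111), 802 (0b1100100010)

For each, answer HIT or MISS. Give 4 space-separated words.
vaddr=815: (6,1) not in TLB -> MISS, insert
vaddr=815: (6,1) in TLB -> HIT
vaddr=815: (6,1) in TLB -> HIT
vaddr=802: (6,1) in TLB -> HIT

Answer: MISS HIT HIT HIT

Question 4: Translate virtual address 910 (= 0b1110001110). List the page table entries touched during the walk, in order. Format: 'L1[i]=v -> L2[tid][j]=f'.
vaddr = 910 = 0b1110001110
Split: l1_idx=7, l2_idx=0, offset=14

Answer: L1[7]=1 -> L2[1][0]=56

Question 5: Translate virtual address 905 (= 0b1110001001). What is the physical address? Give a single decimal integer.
vaddr = 905 = 0b1110001001
Split: l1_idx=7, l2_idx=0, offset=9
L1[7] = 1
L2[1][0] = 56
paddr = 56 * 32 + 9 = 1801

Answer: 1801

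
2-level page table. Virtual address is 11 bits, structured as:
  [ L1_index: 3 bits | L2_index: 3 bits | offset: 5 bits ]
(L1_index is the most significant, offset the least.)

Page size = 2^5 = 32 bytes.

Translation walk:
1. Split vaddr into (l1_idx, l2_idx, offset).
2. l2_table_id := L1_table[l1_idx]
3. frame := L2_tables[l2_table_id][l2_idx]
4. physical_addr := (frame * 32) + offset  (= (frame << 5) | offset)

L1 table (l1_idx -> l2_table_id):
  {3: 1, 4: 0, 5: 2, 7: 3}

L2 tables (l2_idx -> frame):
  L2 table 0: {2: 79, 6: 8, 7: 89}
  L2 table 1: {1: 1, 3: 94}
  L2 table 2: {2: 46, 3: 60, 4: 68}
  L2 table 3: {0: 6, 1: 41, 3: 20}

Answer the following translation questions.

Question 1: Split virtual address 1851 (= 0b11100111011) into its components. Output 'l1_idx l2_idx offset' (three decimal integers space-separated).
vaddr = 1851 = 0b11100111011
  top 3 bits -> l1_idx = 7
  next 3 bits -> l2_idx = 1
  bottom 5 bits -> offset = 27

Answer: 7 1 27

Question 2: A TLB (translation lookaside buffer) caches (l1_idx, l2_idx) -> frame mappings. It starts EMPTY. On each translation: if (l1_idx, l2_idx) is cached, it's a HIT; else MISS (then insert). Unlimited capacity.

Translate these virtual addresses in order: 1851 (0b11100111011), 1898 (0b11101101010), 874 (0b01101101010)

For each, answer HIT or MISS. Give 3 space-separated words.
vaddr=1851: (7,1) not in TLB -> MISS, insert
vaddr=1898: (7,3) not in TLB -> MISS, insert
vaddr=874: (3,3) not in TLB -> MISS, insert

Answer: MISS MISS MISS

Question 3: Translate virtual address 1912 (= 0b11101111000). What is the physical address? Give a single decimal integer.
Answer: 664

Derivation:
vaddr = 1912 = 0b11101111000
Split: l1_idx=7, l2_idx=3, offset=24
L1[7] = 3
L2[3][3] = 20
paddr = 20 * 32 + 24 = 664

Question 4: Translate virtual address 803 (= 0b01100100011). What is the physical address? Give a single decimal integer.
Answer: 35

Derivation:
vaddr = 803 = 0b01100100011
Split: l1_idx=3, l2_idx=1, offset=3
L1[3] = 1
L2[1][1] = 1
paddr = 1 * 32 + 3 = 35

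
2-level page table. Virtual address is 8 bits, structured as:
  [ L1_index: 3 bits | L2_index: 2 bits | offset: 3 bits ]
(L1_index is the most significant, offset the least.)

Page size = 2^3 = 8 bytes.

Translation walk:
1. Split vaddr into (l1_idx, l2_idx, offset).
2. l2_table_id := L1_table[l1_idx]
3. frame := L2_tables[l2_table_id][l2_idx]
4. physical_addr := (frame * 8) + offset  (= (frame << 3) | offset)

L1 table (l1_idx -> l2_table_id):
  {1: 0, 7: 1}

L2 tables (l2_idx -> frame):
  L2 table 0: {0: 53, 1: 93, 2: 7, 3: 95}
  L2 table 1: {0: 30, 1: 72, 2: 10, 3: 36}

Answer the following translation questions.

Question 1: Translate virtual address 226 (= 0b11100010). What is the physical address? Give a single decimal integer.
Answer: 242

Derivation:
vaddr = 226 = 0b11100010
Split: l1_idx=7, l2_idx=0, offset=2
L1[7] = 1
L2[1][0] = 30
paddr = 30 * 8 + 2 = 242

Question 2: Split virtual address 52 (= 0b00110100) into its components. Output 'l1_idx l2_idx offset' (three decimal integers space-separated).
Answer: 1 2 4

Derivation:
vaddr = 52 = 0b00110100
  top 3 bits -> l1_idx = 1
  next 2 bits -> l2_idx = 2
  bottom 3 bits -> offset = 4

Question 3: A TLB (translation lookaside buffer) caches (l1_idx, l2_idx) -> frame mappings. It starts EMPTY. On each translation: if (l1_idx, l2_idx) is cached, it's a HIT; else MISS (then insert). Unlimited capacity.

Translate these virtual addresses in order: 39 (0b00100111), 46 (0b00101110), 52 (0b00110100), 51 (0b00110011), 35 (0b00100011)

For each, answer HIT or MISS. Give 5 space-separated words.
Answer: MISS MISS MISS HIT HIT

Derivation:
vaddr=39: (1,0) not in TLB -> MISS, insert
vaddr=46: (1,1) not in TLB -> MISS, insert
vaddr=52: (1,2) not in TLB -> MISS, insert
vaddr=51: (1,2) in TLB -> HIT
vaddr=35: (1,0) in TLB -> HIT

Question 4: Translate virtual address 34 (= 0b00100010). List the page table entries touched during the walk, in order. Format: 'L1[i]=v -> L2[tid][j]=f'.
vaddr = 34 = 0b00100010
Split: l1_idx=1, l2_idx=0, offset=2

Answer: L1[1]=0 -> L2[0][0]=53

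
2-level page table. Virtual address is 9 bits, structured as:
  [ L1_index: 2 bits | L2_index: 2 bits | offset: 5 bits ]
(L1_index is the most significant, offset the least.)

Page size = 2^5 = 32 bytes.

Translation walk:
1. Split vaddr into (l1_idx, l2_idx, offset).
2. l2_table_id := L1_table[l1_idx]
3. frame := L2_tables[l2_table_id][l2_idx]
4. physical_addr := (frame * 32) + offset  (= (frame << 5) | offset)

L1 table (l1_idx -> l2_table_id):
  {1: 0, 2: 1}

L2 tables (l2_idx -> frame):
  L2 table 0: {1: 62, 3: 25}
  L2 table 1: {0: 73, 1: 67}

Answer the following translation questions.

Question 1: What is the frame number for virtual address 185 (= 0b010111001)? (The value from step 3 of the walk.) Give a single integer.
Answer: 62

Derivation:
vaddr = 185: l1_idx=1, l2_idx=1
L1[1] = 0; L2[0][1] = 62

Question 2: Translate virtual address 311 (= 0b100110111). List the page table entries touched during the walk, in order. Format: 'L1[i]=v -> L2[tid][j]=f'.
Answer: L1[2]=1 -> L2[1][1]=67

Derivation:
vaddr = 311 = 0b100110111
Split: l1_idx=2, l2_idx=1, offset=23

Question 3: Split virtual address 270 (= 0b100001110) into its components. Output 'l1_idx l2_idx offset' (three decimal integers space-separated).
Answer: 2 0 14

Derivation:
vaddr = 270 = 0b100001110
  top 2 bits -> l1_idx = 2
  next 2 bits -> l2_idx = 0
  bottom 5 bits -> offset = 14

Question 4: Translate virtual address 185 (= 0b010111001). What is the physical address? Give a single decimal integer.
vaddr = 185 = 0b010111001
Split: l1_idx=1, l2_idx=1, offset=25
L1[1] = 0
L2[0][1] = 62
paddr = 62 * 32 + 25 = 2009

Answer: 2009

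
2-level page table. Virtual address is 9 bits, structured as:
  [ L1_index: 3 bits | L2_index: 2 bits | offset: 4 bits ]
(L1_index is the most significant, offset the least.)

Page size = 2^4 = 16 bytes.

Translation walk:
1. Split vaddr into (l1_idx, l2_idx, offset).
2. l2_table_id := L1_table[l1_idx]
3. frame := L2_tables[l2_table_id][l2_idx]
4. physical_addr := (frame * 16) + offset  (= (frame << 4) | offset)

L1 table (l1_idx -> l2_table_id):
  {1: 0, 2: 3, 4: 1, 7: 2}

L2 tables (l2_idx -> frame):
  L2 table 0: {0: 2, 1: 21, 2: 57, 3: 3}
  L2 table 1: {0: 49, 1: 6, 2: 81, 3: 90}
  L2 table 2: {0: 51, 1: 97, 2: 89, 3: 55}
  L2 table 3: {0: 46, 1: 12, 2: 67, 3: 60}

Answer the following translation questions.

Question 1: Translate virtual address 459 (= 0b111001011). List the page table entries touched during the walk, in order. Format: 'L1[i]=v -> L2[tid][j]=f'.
Answer: L1[7]=2 -> L2[2][0]=51

Derivation:
vaddr = 459 = 0b111001011
Split: l1_idx=7, l2_idx=0, offset=11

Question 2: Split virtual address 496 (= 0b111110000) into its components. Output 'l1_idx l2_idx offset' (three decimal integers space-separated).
vaddr = 496 = 0b111110000
  top 3 bits -> l1_idx = 7
  next 2 bits -> l2_idx = 3
  bottom 4 bits -> offset = 0

Answer: 7 3 0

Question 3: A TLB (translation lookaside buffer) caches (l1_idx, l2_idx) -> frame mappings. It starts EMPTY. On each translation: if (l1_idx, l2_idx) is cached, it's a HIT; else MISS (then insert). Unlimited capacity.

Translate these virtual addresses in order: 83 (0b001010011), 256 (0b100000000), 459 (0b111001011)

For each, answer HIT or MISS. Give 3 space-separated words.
vaddr=83: (1,1) not in TLB -> MISS, insert
vaddr=256: (4,0) not in TLB -> MISS, insert
vaddr=459: (7,0) not in TLB -> MISS, insert

Answer: MISS MISS MISS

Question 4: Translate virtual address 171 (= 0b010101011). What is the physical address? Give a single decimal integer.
Answer: 1083

Derivation:
vaddr = 171 = 0b010101011
Split: l1_idx=2, l2_idx=2, offset=11
L1[2] = 3
L2[3][2] = 67
paddr = 67 * 16 + 11 = 1083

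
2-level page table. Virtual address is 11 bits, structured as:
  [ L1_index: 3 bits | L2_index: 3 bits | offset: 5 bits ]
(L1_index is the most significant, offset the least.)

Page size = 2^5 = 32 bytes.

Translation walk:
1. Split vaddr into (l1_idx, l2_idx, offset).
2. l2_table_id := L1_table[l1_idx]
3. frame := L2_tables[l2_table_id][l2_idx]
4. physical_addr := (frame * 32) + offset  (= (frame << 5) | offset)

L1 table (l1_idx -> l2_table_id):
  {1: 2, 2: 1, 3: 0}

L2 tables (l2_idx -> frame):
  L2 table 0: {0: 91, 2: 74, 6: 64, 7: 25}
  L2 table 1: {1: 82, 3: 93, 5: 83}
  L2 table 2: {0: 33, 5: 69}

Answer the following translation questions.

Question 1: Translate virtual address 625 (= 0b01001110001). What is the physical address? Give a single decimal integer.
Answer: 2993

Derivation:
vaddr = 625 = 0b01001110001
Split: l1_idx=2, l2_idx=3, offset=17
L1[2] = 1
L2[1][3] = 93
paddr = 93 * 32 + 17 = 2993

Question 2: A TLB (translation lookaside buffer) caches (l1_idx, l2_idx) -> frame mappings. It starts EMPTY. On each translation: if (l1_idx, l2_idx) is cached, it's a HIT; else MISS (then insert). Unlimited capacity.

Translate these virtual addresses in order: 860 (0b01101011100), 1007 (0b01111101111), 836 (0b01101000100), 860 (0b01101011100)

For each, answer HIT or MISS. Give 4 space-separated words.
Answer: MISS MISS HIT HIT

Derivation:
vaddr=860: (3,2) not in TLB -> MISS, insert
vaddr=1007: (3,7) not in TLB -> MISS, insert
vaddr=836: (3,2) in TLB -> HIT
vaddr=860: (3,2) in TLB -> HIT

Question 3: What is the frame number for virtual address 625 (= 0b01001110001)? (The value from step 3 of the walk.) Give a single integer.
vaddr = 625: l1_idx=2, l2_idx=3
L1[2] = 1; L2[1][3] = 93

Answer: 93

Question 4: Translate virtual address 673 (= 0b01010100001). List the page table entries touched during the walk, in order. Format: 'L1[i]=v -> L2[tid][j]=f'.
vaddr = 673 = 0b01010100001
Split: l1_idx=2, l2_idx=5, offset=1

Answer: L1[2]=1 -> L2[1][5]=83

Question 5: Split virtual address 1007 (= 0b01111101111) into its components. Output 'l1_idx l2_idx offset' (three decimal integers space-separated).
vaddr = 1007 = 0b01111101111
  top 3 bits -> l1_idx = 3
  next 3 bits -> l2_idx = 7
  bottom 5 bits -> offset = 15

Answer: 3 7 15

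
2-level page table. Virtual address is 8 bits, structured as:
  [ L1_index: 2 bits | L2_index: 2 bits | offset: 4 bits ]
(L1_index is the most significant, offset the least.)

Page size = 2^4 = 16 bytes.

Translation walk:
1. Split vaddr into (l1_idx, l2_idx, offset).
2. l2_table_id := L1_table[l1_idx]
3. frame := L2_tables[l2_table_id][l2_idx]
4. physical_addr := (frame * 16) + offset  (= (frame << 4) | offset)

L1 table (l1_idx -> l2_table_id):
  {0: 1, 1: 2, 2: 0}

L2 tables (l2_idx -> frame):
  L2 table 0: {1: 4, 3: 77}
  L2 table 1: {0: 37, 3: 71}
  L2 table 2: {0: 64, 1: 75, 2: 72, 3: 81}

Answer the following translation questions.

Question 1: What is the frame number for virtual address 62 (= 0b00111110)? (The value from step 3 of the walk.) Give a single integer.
vaddr = 62: l1_idx=0, l2_idx=3
L1[0] = 1; L2[1][3] = 71

Answer: 71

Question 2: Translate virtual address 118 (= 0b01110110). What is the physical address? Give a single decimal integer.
vaddr = 118 = 0b01110110
Split: l1_idx=1, l2_idx=3, offset=6
L1[1] = 2
L2[2][3] = 81
paddr = 81 * 16 + 6 = 1302

Answer: 1302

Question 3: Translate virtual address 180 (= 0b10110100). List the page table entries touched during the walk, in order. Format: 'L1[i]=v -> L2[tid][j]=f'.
vaddr = 180 = 0b10110100
Split: l1_idx=2, l2_idx=3, offset=4

Answer: L1[2]=0 -> L2[0][3]=77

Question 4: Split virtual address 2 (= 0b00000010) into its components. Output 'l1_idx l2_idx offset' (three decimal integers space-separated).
Answer: 0 0 2

Derivation:
vaddr = 2 = 0b00000010
  top 2 bits -> l1_idx = 0
  next 2 bits -> l2_idx = 0
  bottom 4 bits -> offset = 2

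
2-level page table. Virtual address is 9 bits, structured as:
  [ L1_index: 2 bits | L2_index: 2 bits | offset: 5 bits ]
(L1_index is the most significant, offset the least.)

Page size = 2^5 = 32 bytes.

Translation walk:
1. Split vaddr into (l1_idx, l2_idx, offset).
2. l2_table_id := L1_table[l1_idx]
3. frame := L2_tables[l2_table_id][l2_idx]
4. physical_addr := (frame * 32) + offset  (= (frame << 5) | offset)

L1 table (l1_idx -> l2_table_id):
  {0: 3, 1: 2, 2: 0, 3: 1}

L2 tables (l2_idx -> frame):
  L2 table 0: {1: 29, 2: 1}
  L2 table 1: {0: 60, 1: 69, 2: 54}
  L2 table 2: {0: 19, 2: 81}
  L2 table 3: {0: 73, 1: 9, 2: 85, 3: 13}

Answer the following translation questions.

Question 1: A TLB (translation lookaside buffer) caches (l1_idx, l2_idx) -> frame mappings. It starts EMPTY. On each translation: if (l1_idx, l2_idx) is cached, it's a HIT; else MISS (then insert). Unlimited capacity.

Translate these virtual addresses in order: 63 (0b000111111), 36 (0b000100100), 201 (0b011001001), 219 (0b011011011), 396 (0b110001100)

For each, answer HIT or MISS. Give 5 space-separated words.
Answer: MISS HIT MISS HIT MISS

Derivation:
vaddr=63: (0,1) not in TLB -> MISS, insert
vaddr=36: (0,1) in TLB -> HIT
vaddr=201: (1,2) not in TLB -> MISS, insert
vaddr=219: (1,2) in TLB -> HIT
vaddr=396: (3,0) not in TLB -> MISS, insert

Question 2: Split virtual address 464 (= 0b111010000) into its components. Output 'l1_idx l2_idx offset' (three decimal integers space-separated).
Answer: 3 2 16

Derivation:
vaddr = 464 = 0b111010000
  top 2 bits -> l1_idx = 3
  next 2 bits -> l2_idx = 2
  bottom 5 bits -> offset = 16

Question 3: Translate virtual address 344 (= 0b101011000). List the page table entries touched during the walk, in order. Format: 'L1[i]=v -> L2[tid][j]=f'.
Answer: L1[2]=0 -> L2[0][2]=1

Derivation:
vaddr = 344 = 0b101011000
Split: l1_idx=2, l2_idx=2, offset=24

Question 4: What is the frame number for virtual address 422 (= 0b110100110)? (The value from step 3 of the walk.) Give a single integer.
Answer: 69

Derivation:
vaddr = 422: l1_idx=3, l2_idx=1
L1[3] = 1; L2[1][1] = 69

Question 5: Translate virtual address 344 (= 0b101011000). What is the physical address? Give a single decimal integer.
Answer: 56

Derivation:
vaddr = 344 = 0b101011000
Split: l1_idx=2, l2_idx=2, offset=24
L1[2] = 0
L2[0][2] = 1
paddr = 1 * 32 + 24 = 56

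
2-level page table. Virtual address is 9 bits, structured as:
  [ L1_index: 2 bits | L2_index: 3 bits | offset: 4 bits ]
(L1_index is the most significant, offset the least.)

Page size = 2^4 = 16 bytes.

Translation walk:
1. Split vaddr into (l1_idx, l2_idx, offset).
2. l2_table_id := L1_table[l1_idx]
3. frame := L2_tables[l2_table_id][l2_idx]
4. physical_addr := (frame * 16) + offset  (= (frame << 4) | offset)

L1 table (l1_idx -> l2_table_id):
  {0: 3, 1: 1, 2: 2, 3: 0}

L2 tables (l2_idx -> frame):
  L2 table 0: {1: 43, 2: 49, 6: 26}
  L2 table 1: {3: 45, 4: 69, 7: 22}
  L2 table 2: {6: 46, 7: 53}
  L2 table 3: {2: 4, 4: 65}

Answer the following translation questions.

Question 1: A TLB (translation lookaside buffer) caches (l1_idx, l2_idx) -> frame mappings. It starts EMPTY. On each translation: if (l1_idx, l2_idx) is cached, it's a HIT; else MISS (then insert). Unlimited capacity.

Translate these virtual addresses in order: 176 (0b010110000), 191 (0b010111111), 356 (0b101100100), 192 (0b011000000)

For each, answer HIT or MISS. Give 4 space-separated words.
Answer: MISS HIT MISS MISS

Derivation:
vaddr=176: (1,3) not in TLB -> MISS, insert
vaddr=191: (1,3) in TLB -> HIT
vaddr=356: (2,6) not in TLB -> MISS, insert
vaddr=192: (1,4) not in TLB -> MISS, insert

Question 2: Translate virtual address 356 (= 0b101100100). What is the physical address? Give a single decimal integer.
Answer: 740

Derivation:
vaddr = 356 = 0b101100100
Split: l1_idx=2, l2_idx=6, offset=4
L1[2] = 2
L2[2][6] = 46
paddr = 46 * 16 + 4 = 740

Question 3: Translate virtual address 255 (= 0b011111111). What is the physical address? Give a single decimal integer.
vaddr = 255 = 0b011111111
Split: l1_idx=1, l2_idx=7, offset=15
L1[1] = 1
L2[1][7] = 22
paddr = 22 * 16 + 15 = 367

Answer: 367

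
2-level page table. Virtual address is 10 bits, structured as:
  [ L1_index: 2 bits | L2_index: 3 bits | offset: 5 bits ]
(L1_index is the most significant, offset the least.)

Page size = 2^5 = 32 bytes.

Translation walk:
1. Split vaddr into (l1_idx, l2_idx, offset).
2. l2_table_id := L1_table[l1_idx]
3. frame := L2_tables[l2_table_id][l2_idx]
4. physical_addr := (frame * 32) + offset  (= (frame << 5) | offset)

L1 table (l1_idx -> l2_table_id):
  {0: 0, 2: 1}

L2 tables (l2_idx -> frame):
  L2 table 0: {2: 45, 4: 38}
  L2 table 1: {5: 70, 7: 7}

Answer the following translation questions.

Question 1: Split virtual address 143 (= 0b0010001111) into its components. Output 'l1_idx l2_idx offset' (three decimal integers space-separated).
Answer: 0 4 15

Derivation:
vaddr = 143 = 0b0010001111
  top 2 bits -> l1_idx = 0
  next 3 bits -> l2_idx = 4
  bottom 5 bits -> offset = 15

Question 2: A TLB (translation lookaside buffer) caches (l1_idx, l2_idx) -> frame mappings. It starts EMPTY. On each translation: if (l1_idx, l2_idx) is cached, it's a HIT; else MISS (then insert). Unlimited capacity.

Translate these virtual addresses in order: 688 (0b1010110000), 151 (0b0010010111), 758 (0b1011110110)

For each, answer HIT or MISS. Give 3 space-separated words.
vaddr=688: (2,5) not in TLB -> MISS, insert
vaddr=151: (0,4) not in TLB -> MISS, insert
vaddr=758: (2,7) not in TLB -> MISS, insert

Answer: MISS MISS MISS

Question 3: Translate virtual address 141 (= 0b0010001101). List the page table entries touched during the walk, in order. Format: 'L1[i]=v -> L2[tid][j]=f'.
vaddr = 141 = 0b0010001101
Split: l1_idx=0, l2_idx=4, offset=13

Answer: L1[0]=0 -> L2[0][4]=38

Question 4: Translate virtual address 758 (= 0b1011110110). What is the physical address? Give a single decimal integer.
Answer: 246

Derivation:
vaddr = 758 = 0b1011110110
Split: l1_idx=2, l2_idx=7, offset=22
L1[2] = 1
L2[1][7] = 7
paddr = 7 * 32 + 22 = 246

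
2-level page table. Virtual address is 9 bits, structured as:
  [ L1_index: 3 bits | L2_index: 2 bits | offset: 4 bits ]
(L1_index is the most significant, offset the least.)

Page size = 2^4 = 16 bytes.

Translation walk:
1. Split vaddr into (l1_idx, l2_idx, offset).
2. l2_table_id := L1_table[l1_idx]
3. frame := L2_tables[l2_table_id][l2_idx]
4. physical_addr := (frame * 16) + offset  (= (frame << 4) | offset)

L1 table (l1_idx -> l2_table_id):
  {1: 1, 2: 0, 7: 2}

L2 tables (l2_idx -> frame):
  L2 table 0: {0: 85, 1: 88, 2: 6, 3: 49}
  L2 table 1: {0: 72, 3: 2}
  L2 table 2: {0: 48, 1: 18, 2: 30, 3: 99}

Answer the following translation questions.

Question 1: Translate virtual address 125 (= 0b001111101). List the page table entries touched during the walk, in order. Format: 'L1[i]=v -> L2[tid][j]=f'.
Answer: L1[1]=1 -> L2[1][3]=2

Derivation:
vaddr = 125 = 0b001111101
Split: l1_idx=1, l2_idx=3, offset=13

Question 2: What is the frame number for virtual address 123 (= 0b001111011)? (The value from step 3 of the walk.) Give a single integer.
vaddr = 123: l1_idx=1, l2_idx=3
L1[1] = 1; L2[1][3] = 2

Answer: 2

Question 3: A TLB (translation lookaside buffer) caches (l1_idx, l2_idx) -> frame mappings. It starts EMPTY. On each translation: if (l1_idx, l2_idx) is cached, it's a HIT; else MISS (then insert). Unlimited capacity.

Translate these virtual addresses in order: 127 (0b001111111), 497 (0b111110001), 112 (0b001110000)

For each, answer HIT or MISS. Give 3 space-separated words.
vaddr=127: (1,3) not in TLB -> MISS, insert
vaddr=497: (7,3) not in TLB -> MISS, insert
vaddr=112: (1,3) in TLB -> HIT

Answer: MISS MISS HIT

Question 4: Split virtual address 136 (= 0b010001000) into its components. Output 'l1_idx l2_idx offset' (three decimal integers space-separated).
vaddr = 136 = 0b010001000
  top 3 bits -> l1_idx = 2
  next 2 bits -> l2_idx = 0
  bottom 4 bits -> offset = 8

Answer: 2 0 8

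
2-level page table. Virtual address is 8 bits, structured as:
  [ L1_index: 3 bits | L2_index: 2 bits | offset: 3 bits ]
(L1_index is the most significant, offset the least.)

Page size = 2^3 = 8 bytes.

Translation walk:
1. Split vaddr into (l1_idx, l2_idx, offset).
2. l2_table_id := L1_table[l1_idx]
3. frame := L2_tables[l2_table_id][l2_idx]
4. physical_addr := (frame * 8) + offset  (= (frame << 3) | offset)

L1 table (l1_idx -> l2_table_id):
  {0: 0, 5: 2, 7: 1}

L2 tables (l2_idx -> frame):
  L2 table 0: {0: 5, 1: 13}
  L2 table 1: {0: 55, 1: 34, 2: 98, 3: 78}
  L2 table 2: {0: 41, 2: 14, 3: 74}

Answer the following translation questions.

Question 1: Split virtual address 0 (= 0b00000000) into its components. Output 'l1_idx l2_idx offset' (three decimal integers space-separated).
vaddr = 0 = 0b00000000
  top 3 bits -> l1_idx = 0
  next 2 bits -> l2_idx = 0
  bottom 3 bits -> offset = 0

Answer: 0 0 0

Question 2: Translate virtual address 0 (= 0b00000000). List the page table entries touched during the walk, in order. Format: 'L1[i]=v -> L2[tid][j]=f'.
vaddr = 0 = 0b00000000
Split: l1_idx=0, l2_idx=0, offset=0

Answer: L1[0]=0 -> L2[0][0]=5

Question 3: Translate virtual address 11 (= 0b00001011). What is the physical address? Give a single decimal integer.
Answer: 107

Derivation:
vaddr = 11 = 0b00001011
Split: l1_idx=0, l2_idx=1, offset=3
L1[0] = 0
L2[0][1] = 13
paddr = 13 * 8 + 3 = 107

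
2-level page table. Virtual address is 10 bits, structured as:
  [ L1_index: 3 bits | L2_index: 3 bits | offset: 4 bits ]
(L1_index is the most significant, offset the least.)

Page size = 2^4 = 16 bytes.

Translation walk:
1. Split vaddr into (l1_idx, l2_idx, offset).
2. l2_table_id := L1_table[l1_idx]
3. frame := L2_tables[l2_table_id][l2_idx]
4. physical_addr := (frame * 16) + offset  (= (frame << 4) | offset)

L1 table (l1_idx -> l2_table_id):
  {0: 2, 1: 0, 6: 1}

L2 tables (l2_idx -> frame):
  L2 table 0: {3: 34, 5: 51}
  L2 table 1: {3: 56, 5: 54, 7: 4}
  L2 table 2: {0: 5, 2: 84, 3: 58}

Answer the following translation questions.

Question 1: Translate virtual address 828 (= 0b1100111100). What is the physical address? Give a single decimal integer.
Answer: 908

Derivation:
vaddr = 828 = 0b1100111100
Split: l1_idx=6, l2_idx=3, offset=12
L1[6] = 1
L2[1][3] = 56
paddr = 56 * 16 + 12 = 908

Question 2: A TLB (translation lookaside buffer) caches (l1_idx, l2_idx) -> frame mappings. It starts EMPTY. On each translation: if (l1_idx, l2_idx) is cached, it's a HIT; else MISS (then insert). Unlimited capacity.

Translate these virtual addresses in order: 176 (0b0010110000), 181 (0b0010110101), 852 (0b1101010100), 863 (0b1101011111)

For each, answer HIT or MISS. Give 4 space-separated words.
Answer: MISS HIT MISS HIT

Derivation:
vaddr=176: (1,3) not in TLB -> MISS, insert
vaddr=181: (1,3) in TLB -> HIT
vaddr=852: (6,5) not in TLB -> MISS, insert
vaddr=863: (6,5) in TLB -> HIT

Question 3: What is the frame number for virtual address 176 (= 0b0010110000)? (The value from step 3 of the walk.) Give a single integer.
vaddr = 176: l1_idx=1, l2_idx=3
L1[1] = 0; L2[0][3] = 34

Answer: 34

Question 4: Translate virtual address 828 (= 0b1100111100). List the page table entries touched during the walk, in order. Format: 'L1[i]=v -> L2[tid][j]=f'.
Answer: L1[6]=1 -> L2[1][3]=56

Derivation:
vaddr = 828 = 0b1100111100
Split: l1_idx=6, l2_idx=3, offset=12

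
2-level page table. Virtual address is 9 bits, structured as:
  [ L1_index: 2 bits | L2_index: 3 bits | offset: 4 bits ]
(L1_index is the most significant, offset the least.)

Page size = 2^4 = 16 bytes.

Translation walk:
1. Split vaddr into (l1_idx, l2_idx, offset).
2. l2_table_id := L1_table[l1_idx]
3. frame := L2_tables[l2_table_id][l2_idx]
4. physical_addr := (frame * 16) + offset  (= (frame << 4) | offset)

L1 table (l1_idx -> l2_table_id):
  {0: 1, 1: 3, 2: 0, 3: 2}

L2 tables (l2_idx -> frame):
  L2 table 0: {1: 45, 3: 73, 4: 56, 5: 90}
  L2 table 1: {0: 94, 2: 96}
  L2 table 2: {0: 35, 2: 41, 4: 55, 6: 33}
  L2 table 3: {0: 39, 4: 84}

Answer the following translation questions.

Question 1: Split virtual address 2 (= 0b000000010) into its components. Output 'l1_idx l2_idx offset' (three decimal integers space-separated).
Answer: 0 0 2

Derivation:
vaddr = 2 = 0b000000010
  top 2 bits -> l1_idx = 0
  next 3 bits -> l2_idx = 0
  bottom 4 bits -> offset = 2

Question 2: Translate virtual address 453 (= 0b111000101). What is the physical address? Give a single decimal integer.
Answer: 885

Derivation:
vaddr = 453 = 0b111000101
Split: l1_idx=3, l2_idx=4, offset=5
L1[3] = 2
L2[2][4] = 55
paddr = 55 * 16 + 5 = 885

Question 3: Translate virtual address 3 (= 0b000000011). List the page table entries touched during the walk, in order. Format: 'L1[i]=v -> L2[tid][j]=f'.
Answer: L1[0]=1 -> L2[1][0]=94

Derivation:
vaddr = 3 = 0b000000011
Split: l1_idx=0, l2_idx=0, offset=3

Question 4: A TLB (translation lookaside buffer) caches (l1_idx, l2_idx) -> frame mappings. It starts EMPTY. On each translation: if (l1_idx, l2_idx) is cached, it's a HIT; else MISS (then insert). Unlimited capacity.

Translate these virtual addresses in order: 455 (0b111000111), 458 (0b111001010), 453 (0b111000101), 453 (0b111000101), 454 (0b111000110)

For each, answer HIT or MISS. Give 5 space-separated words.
Answer: MISS HIT HIT HIT HIT

Derivation:
vaddr=455: (3,4) not in TLB -> MISS, insert
vaddr=458: (3,4) in TLB -> HIT
vaddr=453: (3,4) in TLB -> HIT
vaddr=453: (3,4) in TLB -> HIT
vaddr=454: (3,4) in TLB -> HIT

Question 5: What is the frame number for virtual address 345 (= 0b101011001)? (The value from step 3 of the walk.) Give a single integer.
Answer: 90

Derivation:
vaddr = 345: l1_idx=2, l2_idx=5
L1[2] = 0; L2[0][5] = 90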